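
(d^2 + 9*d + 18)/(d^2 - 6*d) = (d^2 + 9*d + 18)/(d*(d - 6))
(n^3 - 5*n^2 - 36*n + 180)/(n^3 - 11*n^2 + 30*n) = (n + 6)/n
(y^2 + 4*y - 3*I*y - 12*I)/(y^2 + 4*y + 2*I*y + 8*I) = (y - 3*I)/(y + 2*I)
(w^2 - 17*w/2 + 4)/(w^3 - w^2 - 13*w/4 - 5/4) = 2*(-2*w^2 + 17*w - 8)/(-4*w^3 + 4*w^2 + 13*w + 5)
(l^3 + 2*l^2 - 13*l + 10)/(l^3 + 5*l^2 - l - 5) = (l - 2)/(l + 1)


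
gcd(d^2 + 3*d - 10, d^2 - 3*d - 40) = d + 5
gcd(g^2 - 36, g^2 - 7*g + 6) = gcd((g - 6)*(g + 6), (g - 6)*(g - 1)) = g - 6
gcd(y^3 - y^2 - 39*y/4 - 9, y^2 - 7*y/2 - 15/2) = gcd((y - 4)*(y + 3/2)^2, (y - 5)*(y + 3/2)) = y + 3/2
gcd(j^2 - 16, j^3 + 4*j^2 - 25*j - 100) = j + 4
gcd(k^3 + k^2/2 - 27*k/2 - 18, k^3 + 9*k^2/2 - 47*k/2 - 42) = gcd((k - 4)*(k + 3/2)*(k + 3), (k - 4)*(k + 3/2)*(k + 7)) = k^2 - 5*k/2 - 6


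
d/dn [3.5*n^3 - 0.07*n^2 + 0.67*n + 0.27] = 10.5*n^2 - 0.14*n + 0.67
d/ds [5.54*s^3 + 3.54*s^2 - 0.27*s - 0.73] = 16.62*s^2 + 7.08*s - 0.27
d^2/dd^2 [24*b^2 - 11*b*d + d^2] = 2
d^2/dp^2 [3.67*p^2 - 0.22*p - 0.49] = 7.34000000000000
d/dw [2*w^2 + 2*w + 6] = 4*w + 2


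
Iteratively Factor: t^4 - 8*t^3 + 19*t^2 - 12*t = (t - 1)*(t^3 - 7*t^2 + 12*t) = (t - 4)*(t - 1)*(t^2 - 3*t) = (t - 4)*(t - 3)*(t - 1)*(t)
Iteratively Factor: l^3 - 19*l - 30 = (l - 5)*(l^2 + 5*l + 6) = (l - 5)*(l + 2)*(l + 3)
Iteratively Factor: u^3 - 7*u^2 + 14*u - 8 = (u - 1)*(u^2 - 6*u + 8) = (u - 2)*(u - 1)*(u - 4)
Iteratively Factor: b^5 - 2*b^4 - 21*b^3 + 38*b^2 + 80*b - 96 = (b + 4)*(b^4 - 6*b^3 + 3*b^2 + 26*b - 24) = (b - 4)*(b + 4)*(b^3 - 2*b^2 - 5*b + 6) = (b - 4)*(b - 3)*(b + 4)*(b^2 + b - 2) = (b - 4)*(b - 3)*(b + 2)*(b + 4)*(b - 1)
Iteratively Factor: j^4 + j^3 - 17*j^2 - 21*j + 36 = (j + 3)*(j^3 - 2*j^2 - 11*j + 12) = (j - 4)*(j + 3)*(j^2 + 2*j - 3) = (j - 4)*(j - 1)*(j + 3)*(j + 3)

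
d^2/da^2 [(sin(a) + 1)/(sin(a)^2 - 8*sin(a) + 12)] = (-sin(a)^5 - 12*sin(a)^4 + 98*sin(a)^3 - 106*sin(a)^2 - 360*sin(a) + 296)/(sin(a)^2 - 8*sin(a) + 12)^3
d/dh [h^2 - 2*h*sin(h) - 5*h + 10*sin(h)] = -2*h*cos(h) + 2*h - 2*sin(h) + 10*cos(h) - 5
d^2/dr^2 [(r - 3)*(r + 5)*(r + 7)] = 6*r + 18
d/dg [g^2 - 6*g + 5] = 2*g - 6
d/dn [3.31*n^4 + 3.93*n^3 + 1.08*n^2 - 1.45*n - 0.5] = 13.24*n^3 + 11.79*n^2 + 2.16*n - 1.45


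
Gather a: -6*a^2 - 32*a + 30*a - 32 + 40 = -6*a^2 - 2*a + 8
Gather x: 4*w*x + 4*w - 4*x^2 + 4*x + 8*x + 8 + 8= 4*w - 4*x^2 + x*(4*w + 12) + 16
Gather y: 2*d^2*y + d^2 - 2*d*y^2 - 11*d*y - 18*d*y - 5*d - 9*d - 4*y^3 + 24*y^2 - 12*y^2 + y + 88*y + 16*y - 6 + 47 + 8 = d^2 - 14*d - 4*y^3 + y^2*(12 - 2*d) + y*(2*d^2 - 29*d + 105) + 49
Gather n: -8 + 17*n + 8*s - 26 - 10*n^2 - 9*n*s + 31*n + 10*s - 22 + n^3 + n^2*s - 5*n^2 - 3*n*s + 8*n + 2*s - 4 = n^3 + n^2*(s - 15) + n*(56 - 12*s) + 20*s - 60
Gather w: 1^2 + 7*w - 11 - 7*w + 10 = 0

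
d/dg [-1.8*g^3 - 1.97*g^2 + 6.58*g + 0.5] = -5.4*g^2 - 3.94*g + 6.58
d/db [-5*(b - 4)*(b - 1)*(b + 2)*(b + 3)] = -20*b^3 + 150*b + 50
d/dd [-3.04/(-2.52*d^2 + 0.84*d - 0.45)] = (2.5536 - 15.3216*d)/(2.52*d^2 - 0.84*d + 0.45)^2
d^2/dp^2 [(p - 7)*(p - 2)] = 2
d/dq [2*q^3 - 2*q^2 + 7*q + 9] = 6*q^2 - 4*q + 7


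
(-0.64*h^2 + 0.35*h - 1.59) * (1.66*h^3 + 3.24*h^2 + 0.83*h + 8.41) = -1.0624*h^5 - 1.4926*h^4 - 2.0366*h^3 - 10.2435*h^2 + 1.6238*h - 13.3719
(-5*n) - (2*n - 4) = 4 - 7*n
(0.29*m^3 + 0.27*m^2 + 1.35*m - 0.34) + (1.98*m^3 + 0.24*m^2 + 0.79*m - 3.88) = 2.27*m^3 + 0.51*m^2 + 2.14*m - 4.22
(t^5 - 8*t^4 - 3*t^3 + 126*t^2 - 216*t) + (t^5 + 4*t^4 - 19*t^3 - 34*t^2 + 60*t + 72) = 2*t^5 - 4*t^4 - 22*t^3 + 92*t^2 - 156*t + 72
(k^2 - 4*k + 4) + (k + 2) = k^2 - 3*k + 6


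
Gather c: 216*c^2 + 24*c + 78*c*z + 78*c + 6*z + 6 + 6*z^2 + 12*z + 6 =216*c^2 + c*(78*z + 102) + 6*z^2 + 18*z + 12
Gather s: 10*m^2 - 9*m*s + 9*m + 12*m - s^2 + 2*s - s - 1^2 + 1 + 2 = 10*m^2 + 21*m - s^2 + s*(1 - 9*m) + 2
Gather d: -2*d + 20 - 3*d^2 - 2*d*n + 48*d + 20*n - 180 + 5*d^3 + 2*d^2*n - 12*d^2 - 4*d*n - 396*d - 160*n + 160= 5*d^3 + d^2*(2*n - 15) + d*(-6*n - 350) - 140*n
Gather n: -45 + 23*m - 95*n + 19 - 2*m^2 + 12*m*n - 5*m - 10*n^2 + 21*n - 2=-2*m^2 + 18*m - 10*n^2 + n*(12*m - 74) - 28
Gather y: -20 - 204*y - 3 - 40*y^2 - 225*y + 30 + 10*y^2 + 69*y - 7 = -30*y^2 - 360*y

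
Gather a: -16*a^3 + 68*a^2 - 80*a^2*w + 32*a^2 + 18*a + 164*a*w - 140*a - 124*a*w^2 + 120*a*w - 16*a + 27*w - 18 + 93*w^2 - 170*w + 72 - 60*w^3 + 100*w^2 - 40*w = -16*a^3 + a^2*(100 - 80*w) + a*(-124*w^2 + 284*w - 138) - 60*w^3 + 193*w^2 - 183*w + 54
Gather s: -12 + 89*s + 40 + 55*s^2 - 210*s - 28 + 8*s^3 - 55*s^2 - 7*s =8*s^3 - 128*s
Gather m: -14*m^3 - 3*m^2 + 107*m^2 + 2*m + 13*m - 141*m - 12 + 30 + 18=-14*m^3 + 104*m^2 - 126*m + 36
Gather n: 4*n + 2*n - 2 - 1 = 6*n - 3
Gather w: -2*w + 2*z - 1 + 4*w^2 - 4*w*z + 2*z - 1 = 4*w^2 + w*(-4*z - 2) + 4*z - 2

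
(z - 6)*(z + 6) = z^2 - 36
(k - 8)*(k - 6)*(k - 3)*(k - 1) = k^4 - 18*k^3 + 107*k^2 - 234*k + 144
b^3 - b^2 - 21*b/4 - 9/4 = (b - 3)*(b + 1/2)*(b + 3/2)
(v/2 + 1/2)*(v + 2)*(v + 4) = v^3/2 + 7*v^2/2 + 7*v + 4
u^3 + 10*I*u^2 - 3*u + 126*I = (u - 3*I)*(u + 6*I)*(u + 7*I)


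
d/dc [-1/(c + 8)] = (c + 8)^(-2)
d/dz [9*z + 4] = 9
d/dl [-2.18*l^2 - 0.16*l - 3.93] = -4.36*l - 0.16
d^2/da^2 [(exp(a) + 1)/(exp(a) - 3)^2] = (exp(2*a) + 16*exp(a) + 15)*exp(a)/(exp(4*a) - 12*exp(3*a) + 54*exp(2*a) - 108*exp(a) + 81)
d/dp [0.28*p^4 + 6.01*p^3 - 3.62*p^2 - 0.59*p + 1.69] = 1.12*p^3 + 18.03*p^2 - 7.24*p - 0.59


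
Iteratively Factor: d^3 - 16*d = (d)*(d^2 - 16) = d*(d - 4)*(d + 4)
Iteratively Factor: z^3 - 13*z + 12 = (z + 4)*(z^2 - 4*z + 3) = (z - 3)*(z + 4)*(z - 1)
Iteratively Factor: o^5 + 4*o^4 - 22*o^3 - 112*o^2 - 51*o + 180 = (o - 1)*(o^4 + 5*o^3 - 17*o^2 - 129*o - 180) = (o - 1)*(o + 3)*(o^3 + 2*o^2 - 23*o - 60) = (o - 5)*(o - 1)*(o + 3)*(o^2 + 7*o + 12) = (o - 5)*(o - 1)*(o + 3)*(o + 4)*(o + 3)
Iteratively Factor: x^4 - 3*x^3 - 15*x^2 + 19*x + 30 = (x - 2)*(x^3 - x^2 - 17*x - 15) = (x - 5)*(x - 2)*(x^2 + 4*x + 3) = (x - 5)*(x - 2)*(x + 3)*(x + 1)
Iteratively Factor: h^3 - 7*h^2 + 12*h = (h)*(h^2 - 7*h + 12) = h*(h - 3)*(h - 4)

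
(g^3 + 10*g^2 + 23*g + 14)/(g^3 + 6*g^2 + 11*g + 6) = (g + 7)/(g + 3)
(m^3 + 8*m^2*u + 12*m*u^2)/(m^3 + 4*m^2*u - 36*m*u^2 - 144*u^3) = m*(-m - 2*u)/(-m^2 + 2*m*u + 24*u^2)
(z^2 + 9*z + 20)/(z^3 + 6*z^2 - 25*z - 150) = (z + 4)/(z^2 + z - 30)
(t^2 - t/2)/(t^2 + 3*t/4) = 2*(2*t - 1)/(4*t + 3)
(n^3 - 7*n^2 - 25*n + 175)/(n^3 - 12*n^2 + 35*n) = (n + 5)/n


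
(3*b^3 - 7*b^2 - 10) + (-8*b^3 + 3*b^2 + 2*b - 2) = -5*b^3 - 4*b^2 + 2*b - 12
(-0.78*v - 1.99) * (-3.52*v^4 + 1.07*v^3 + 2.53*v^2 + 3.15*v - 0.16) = 2.7456*v^5 + 6.1702*v^4 - 4.1027*v^3 - 7.4917*v^2 - 6.1437*v + 0.3184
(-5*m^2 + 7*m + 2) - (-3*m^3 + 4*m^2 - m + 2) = 3*m^3 - 9*m^2 + 8*m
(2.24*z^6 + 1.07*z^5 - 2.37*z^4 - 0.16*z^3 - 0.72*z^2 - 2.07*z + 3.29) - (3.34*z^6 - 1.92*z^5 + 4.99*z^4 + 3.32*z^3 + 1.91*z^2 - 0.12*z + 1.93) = -1.1*z^6 + 2.99*z^5 - 7.36*z^4 - 3.48*z^3 - 2.63*z^2 - 1.95*z + 1.36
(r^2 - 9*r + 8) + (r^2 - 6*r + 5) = 2*r^2 - 15*r + 13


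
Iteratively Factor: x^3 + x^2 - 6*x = (x)*(x^2 + x - 6) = x*(x + 3)*(x - 2)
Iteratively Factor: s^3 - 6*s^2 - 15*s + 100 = (s + 4)*(s^2 - 10*s + 25) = (s - 5)*(s + 4)*(s - 5)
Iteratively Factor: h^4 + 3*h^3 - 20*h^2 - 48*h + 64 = (h - 1)*(h^3 + 4*h^2 - 16*h - 64) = (h - 4)*(h - 1)*(h^2 + 8*h + 16) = (h - 4)*(h - 1)*(h + 4)*(h + 4)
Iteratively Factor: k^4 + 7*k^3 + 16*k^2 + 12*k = (k + 2)*(k^3 + 5*k^2 + 6*k) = (k + 2)^2*(k^2 + 3*k) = (k + 2)^2*(k + 3)*(k)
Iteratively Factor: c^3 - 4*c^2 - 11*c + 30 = (c - 5)*(c^2 + c - 6) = (c - 5)*(c + 3)*(c - 2)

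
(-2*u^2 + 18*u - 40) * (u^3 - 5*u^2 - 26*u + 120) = -2*u^5 + 28*u^4 - 78*u^3 - 508*u^2 + 3200*u - 4800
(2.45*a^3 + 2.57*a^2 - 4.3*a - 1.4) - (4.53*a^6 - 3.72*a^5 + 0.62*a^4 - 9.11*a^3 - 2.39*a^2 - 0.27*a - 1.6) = -4.53*a^6 + 3.72*a^5 - 0.62*a^4 + 11.56*a^3 + 4.96*a^2 - 4.03*a + 0.2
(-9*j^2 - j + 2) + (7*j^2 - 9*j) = -2*j^2 - 10*j + 2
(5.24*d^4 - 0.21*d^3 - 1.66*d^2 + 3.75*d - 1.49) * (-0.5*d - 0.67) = -2.62*d^5 - 3.4058*d^4 + 0.9707*d^3 - 0.7628*d^2 - 1.7675*d + 0.9983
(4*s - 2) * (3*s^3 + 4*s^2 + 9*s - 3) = 12*s^4 + 10*s^3 + 28*s^2 - 30*s + 6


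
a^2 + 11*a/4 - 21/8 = (a - 3/4)*(a + 7/2)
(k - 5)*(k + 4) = k^2 - k - 20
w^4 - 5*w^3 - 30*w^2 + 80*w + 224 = (w - 7)*(w - 4)*(w + 2)*(w + 4)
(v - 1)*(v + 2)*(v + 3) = v^3 + 4*v^2 + v - 6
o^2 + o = o*(o + 1)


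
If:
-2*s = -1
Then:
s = 1/2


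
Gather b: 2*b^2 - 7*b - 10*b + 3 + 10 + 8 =2*b^2 - 17*b + 21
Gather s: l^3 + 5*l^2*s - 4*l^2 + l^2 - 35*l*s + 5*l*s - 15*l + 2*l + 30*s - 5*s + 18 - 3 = l^3 - 3*l^2 - 13*l + s*(5*l^2 - 30*l + 25) + 15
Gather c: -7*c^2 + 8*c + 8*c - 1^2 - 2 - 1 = -7*c^2 + 16*c - 4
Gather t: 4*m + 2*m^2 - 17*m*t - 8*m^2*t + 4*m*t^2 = 2*m^2 + 4*m*t^2 + 4*m + t*(-8*m^2 - 17*m)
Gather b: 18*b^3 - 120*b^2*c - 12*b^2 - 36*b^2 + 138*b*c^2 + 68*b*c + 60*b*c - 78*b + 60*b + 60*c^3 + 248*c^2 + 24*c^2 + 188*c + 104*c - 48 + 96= 18*b^3 + b^2*(-120*c - 48) + b*(138*c^2 + 128*c - 18) + 60*c^3 + 272*c^2 + 292*c + 48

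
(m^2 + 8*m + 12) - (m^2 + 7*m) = m + 12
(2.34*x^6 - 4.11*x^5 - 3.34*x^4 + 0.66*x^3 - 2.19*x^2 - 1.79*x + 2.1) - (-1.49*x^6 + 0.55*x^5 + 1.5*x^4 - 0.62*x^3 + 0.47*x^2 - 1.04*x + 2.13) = 3.83*x^6 - 4.66*x^5 - 4.84*x^4 + 1.28*x^3 - 2.66*x^2 - 0.75*x - 0.0299999999999998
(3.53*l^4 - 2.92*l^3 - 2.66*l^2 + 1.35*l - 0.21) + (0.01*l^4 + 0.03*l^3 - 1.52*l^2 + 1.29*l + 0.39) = 3.54*l^4 - 2.89*l^3 - 4.18*l^2 + 2.64*l + 0.18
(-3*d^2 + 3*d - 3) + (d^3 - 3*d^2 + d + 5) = d^3 - 6*d^2 + 4*d + 2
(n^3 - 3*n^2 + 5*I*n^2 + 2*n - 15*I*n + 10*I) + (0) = n^3 - 3*n^2 + 5*I*n^2 + 2*n - 15*I*n + 10*I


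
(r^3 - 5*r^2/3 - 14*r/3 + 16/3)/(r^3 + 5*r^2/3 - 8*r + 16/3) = (3*r^2 - 2*r - 16)/(3*r^2 + 8*r - 16)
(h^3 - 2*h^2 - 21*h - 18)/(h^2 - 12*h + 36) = (h^2 + 4*h + 3)/(h - 6)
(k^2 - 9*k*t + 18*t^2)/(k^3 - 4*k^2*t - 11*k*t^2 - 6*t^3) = (k - 3*t)/(k^2 + 2*k*t + t^2)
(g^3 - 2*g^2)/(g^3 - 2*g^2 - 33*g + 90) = g^2*(g - 2)/(g^3 - 2*g^2 - 33*g + 90)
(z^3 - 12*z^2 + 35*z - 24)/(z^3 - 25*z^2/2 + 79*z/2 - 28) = 2*(z - 3)/(2*z - 7)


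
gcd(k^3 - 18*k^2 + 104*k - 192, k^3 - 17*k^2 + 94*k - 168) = k^2 - 10*k + 24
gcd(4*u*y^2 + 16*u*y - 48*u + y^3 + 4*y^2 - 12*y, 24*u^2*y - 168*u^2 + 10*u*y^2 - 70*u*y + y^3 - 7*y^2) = 4*u + y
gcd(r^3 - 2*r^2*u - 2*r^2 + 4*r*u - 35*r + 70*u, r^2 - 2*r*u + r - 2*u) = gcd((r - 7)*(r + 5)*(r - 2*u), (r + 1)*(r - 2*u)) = r - 2*u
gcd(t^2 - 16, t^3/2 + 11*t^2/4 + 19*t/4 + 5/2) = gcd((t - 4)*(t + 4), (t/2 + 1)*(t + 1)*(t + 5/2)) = 1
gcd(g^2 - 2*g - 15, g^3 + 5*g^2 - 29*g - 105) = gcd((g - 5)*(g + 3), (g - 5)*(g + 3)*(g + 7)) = g^2 - 2*g - 15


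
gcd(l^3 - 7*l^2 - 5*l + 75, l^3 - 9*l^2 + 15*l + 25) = l^2 - 10*l + 25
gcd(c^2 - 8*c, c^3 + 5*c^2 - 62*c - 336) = c - 8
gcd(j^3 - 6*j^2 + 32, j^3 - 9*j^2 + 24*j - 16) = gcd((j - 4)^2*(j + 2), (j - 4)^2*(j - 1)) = j^2 - 8*j + 16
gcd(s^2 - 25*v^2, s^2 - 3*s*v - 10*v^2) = s - 5*v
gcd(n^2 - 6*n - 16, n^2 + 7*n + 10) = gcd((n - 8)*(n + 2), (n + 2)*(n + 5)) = n + 2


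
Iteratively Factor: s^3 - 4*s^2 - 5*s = (s - 5)*(s^2 + s) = s*(s - 5)*(s + 1)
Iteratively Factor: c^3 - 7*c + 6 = (c - 2)*(c^2 + 2*c - 3) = (c - 2)*(c + 3)*(c - 1)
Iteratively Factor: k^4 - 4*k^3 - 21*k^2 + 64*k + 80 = (k - 5)*(k^3 + k^2 - 16*k - 16) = (k - 5)*(k - 4)*(k^2 + 5*k + 4) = (k - 5)*(k - 4)*(k + 4)*(k + 1)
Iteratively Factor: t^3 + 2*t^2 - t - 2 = (t - 1)*(t^2 + 3*t + 2) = (t - 1)*(t + 1)*(t + 2)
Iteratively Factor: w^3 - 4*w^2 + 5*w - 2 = (w - 2)*(w^2 - 2*w + 1) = (w - 2)*(w - 1)*(w - 1)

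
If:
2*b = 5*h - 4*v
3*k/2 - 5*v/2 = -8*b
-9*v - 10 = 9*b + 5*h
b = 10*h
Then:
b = -80/49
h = -8/49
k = 1430/147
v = 30/49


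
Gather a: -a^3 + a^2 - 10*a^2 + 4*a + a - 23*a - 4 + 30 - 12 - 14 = -a^3 - 9*a^2 - 18*a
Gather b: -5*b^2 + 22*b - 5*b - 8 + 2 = -5*b^2 + 17*b - 6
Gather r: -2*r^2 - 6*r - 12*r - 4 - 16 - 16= -2*r^2 - 18*r - 36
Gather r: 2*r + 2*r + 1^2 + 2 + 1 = 4*r + 4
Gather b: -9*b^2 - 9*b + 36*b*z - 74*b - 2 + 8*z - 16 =-9*b^2 + b*(36*z - 83) + 8*z - 18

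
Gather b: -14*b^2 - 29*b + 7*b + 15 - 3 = -14*b^2 - 22*b + 12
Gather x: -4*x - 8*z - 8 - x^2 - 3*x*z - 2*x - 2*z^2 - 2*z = -x^2 + x*(-3*z - 6) - 2*z^2 - 10*z - 8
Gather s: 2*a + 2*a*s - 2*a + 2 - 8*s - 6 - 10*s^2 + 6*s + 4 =-10*s^2 + s*(2*a - 2)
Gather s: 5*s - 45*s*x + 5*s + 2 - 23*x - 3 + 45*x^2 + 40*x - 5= s*(10 - 45*x) + 45*x^2 + 17*x - 6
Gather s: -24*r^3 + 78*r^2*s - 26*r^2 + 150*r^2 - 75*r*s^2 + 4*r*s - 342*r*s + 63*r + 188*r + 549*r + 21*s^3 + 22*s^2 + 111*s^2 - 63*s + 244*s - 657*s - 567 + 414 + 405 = -24*r^3 + 124*r^2 + 800*r + 21*s^3 + s^2*(133 - 75*r) + s*(78*r^2 - 338*r - 476) + 252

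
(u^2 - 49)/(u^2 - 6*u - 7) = (u + 7)/(u + 1)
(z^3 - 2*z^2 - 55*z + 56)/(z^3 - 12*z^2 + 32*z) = (z^2 + 6*z - 7)/(z*(z - 4))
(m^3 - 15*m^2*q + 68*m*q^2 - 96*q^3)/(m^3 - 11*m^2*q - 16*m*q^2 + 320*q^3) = (-m^2 + 7*m*q - 12*q^2)/(-m^2 + 3*m*q + 40*q^2)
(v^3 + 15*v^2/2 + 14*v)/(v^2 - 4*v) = (v^2 + 15*v/2 + 14)/(v - 4)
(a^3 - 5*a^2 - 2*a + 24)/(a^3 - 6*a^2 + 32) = (a - 3)/(a - 4)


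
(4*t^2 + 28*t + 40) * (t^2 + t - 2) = 4*t^4 + 32*t^3 + 60*t^2 - 16*t - 80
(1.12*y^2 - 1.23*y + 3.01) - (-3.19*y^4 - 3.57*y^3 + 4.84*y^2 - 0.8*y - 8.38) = 3.19*y^4 + 3.57*y^3 - 3.72*y^2 - 0.43*y + 11.39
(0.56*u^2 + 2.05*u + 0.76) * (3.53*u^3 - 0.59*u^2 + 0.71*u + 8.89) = 1.9768*u^5 + 6.9061*u^4 + 1.8709*u^3 + 5.9855*u^2 + 18.7641*u + 6.7564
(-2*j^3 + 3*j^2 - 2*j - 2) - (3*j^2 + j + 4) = -2*j^3 - 3*j - 6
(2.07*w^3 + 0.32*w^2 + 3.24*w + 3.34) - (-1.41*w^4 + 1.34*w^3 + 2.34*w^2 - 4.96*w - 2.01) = 1.41*w^4 + 0.73*w^3 - 2.02*w^2 + 8.2*w + 5.35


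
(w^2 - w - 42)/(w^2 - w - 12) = (-w^2 + w + 42)/(-w^2 + w + 12)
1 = 1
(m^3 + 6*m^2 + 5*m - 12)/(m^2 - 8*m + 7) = (m^2 + 7*m + 12)/(m - 7)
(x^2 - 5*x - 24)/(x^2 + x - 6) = (x - 8)/(x - 2)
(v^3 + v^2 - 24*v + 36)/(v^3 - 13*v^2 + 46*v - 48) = (v + 6)/(v - 8)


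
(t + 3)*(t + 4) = t^2 + 7*t + 12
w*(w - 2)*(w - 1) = w^3 - 3*w^2 + 2*w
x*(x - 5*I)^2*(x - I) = x^4 - 11*I*x^3 - 35*x^2 + 25*I*x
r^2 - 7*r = r*(r - 7)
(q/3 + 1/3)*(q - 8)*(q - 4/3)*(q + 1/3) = q^4/3 - 8*q^3/3 - 13*q^2/27 + 100*q/27 + 32/27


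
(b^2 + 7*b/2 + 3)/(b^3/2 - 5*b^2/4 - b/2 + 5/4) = 2*(2*b^2 + 7*b + 6)/(2*b^3 - 5*b^2 - 2*b + 5)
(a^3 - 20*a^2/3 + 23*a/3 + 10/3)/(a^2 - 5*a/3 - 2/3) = a - 5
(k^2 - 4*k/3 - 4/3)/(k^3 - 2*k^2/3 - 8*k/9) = 3*(k - 2)/(k*(3*k - 4))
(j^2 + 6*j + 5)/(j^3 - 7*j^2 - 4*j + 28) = (j^2 + 6*j + 5)/(j^3 - 7*j^2 - 4*j + 28)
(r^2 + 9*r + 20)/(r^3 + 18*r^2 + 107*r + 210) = (r + 4)/(r^2 + 13*r + 42)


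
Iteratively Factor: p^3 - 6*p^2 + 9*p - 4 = (p - 4)*(p^2 - 2*p + 1) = (p - 4)*(p - 1)*(p - 1)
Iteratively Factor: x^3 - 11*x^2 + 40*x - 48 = (x - 4)*(x^2 - 7*x + 12) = (x - 4)^2*(x - 3)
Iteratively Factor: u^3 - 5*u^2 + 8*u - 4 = (u - 2)*(u^2 - 3*u + 2) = (u - 2)*(u - 1)*(u - 2)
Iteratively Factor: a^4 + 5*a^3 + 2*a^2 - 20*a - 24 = (a + 2)*(a^3 + 3*a^2 - 4*a - 12) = (a + 2)^2*(a^2 + a - 6) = (a + 2)^2*(a + 3)*(a - 2)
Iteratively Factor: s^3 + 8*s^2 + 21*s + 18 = (s + 2)*(s^2 + 6*s + 9) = (s + 2)*(s + 3)*(s + 3)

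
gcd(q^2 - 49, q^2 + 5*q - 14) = q + 7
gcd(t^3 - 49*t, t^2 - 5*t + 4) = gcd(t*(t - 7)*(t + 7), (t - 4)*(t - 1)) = 1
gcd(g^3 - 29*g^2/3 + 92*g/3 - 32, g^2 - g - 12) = g - 4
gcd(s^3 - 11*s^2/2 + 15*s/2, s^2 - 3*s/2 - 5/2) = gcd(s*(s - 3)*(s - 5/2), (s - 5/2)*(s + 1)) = s - 5/2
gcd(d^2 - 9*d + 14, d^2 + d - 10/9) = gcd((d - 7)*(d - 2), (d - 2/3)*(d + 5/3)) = 1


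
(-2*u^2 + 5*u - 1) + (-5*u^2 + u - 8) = -7*u^2 + 6*u - 9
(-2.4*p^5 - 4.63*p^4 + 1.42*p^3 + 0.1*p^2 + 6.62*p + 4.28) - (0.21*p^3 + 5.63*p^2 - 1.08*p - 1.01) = -2.4*p^5 - 4.63*p^4 + 1.21*p^3 - 5.53*p^2 + 7.7*p + 5.29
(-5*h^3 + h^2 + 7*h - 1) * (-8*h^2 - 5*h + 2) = 40*h^5 + 17*h^4 - 71*h^3 - 25*h^2 + 19*h - 2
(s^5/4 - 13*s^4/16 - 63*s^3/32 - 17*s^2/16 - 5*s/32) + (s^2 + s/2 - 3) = s^5/4 - 13*s^4/16 - 63*s^3/32 - s^2/16 + 11*s/32 - 3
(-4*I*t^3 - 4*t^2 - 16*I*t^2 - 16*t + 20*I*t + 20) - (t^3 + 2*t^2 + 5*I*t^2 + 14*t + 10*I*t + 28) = -t^3 - 4*I*t^3 - 6*t^2 - 21*I*t^2 - 30*t + 10*I*t - 8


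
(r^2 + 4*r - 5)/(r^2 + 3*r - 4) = (r + 5)/(r + 4)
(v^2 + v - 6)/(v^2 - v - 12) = (v - 2)/(v - 4)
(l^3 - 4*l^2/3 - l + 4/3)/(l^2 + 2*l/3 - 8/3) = (l^2 - 1)/(l + 2)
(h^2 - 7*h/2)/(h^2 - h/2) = (2*h - 7)/(2*h - 1)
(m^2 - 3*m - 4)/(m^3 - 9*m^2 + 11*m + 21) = (m - 4)/(m^2 - 10*m + 21)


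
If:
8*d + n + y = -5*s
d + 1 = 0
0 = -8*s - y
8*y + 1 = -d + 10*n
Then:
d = -1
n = 256/47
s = -40/47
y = 320/47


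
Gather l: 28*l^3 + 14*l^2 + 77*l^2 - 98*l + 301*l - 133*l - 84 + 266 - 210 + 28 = 28*l^3 + 91*l^2 + 70*l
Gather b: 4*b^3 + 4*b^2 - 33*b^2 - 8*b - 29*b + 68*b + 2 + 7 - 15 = 4*b^3 - 29*b^2 + 31*b - 6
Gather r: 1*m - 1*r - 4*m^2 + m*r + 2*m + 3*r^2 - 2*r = -4*m^2 + 3*m + 3*r^2 + r*(m - 3)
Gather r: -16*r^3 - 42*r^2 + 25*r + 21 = -16*r^3 - 42*r^2 + 25*r + 21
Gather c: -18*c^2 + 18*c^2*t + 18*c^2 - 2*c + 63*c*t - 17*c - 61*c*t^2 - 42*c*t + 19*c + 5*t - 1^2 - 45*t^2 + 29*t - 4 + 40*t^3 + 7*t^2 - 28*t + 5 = 18*c^2*t + c*(-61*t^2 + 21*t) + 40*t^3 - 38*t^2 + 6*t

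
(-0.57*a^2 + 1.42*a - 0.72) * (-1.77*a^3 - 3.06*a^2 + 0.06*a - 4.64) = 1.0089*a^5 - 0.7692*a^4 - 3.105*a^3 + 4.9332*a^2 - 6.632*a + 3.3408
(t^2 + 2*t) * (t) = t^3 + 2*t^2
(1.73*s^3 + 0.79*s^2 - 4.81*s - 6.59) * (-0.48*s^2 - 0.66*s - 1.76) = -0.8304*s^5 - 1.521*s^4 - 1.2574*s^3 + 4.9474*s^2 + 12.815*s + 11.5984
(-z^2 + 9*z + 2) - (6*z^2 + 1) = -7*z^2 + 9*z + 1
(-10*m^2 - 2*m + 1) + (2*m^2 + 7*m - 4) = -8*m^2 + 5*m - 3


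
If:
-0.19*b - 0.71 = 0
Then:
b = -3.74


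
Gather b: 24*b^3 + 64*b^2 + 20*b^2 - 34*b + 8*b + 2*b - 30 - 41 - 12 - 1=24*b^3 + 84*b^2 - 24*b - 84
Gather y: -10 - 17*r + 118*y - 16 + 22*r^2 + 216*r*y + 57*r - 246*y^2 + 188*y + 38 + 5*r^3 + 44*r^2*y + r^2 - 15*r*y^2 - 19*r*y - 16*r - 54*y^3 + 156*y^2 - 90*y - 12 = 5*r^3 + 23*r^2 + 24*r - 54*y^3 + y^2*(-15*r - 90) + y*(44*r^2 + 197*r + 216)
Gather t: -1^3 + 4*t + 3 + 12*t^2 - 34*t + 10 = 12*t^2 - 30*t + 12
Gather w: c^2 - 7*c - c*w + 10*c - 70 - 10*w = c^2 + 3*c + w*(-c - 10) - 70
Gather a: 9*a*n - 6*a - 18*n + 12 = a*(9*n - 6) - 18*n + 12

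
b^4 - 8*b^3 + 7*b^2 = b^2*(b - 7)*(b - 1)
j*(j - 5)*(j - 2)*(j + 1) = j^4 - 6*j^3 + 3*j^2 + 10*j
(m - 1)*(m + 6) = m^2 + 5*m - 6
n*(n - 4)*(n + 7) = n^3 + 3*n^2 - 28*n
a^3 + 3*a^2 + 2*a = a*(a + 1)*(a + 2)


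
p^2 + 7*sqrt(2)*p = p*(p + 7*sqrt(2))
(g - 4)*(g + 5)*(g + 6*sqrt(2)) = g^3 + g^2 + 6*sqrt(2)*g^2 - 20*g + 6*sqrt(2)*g - 120*sqrt(2)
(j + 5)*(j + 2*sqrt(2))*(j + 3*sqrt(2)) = j^3 + 5*j^2 + 5*sqrt(2)*j^2 + 12*j + 25*sqrt(2)*j + 60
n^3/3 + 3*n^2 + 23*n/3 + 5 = (n/3 + 1)*(n + 1)*(n + 5)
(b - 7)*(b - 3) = b^2 - 10*b + 21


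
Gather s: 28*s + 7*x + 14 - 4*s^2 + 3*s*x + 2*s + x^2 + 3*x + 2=-4*s^2 + s*(3*x + 30) + x^2 + 10*x + 16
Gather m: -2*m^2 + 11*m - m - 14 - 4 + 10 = -2*m^2 + 10*m - 8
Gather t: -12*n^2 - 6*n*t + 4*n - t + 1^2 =-12*n^2 + 4*n + t*(-6*n - 1) + 1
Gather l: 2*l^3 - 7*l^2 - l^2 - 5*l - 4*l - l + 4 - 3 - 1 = 2*l^3 - 8*l^2 - 10*l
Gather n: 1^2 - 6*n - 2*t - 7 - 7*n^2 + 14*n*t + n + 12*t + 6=-7*n^2 + n*(14*t - 5) + 10*t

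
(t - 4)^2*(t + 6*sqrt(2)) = t^3 - 8*t^2 + 6*sqrt(2)*t^2 - 48*sqrt(2)*t + 16*t + 96*sqrt(2)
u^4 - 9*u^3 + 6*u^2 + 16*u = u*(u - 8)*(u - 2)*(u + 1)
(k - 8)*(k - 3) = k^2 - 11*k + 24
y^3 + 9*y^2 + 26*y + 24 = (y + 2)*(y + 3)*(y + 4)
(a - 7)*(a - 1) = a^2 - 8*a + 7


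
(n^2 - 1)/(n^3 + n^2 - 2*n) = (n + 1)/(n*(n + 2))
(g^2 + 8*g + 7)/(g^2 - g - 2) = (g + 7)/(g - 2)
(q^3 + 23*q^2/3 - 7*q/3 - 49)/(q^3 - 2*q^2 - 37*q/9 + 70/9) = 3*(q^2 + 10*q + 21)/(3*q^2 + q - 10)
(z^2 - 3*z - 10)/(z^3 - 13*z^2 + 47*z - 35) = (z + 2)/(z^2 - 8*z + 7)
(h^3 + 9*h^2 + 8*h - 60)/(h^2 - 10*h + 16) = (h^2 + 11*h + 30)/(h - 8)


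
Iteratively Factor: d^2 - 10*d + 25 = (d - 5)*(d - 5)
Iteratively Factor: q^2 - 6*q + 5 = (q - 5)*(q - 1)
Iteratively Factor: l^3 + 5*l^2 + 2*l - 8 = (l + 2)*(l^2 + 3*l - 4) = (l - 1)*(l + 2)*(l + 4)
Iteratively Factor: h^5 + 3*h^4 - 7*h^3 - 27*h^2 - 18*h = (h + 2)*(h^4 + h^3 - 9*h^2 - 9*h) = (h + 1)*(h + 2)*(h^3 - 9*h) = (h - 3)*(h + 1)*(h + 2)*(h^2 + 3*h) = h*(h - 3)*(h + 1)*(h + 2)*(h + 3)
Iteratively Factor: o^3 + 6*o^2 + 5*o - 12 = (o + 4)*(o^2 + 2*o - 3) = (o - 1)*(o + 4)*(o + 3)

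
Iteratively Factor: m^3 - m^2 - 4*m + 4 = (m - 1)*(m^2 - 4) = (m - 2)*(m - 1)*(m + 2)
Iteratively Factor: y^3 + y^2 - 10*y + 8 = (y - 1)*(y^2 + 2*y - 8) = (y - 2)*(y - 1)*(y + 4)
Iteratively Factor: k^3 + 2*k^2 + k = (k + 1)*(k^2 + k) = k*(k + 1)*(k + 1)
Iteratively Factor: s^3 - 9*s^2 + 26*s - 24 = (s - 4)*(s^2 - 5*s + 6) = (s - 4)*(s - 2)*(s - 3)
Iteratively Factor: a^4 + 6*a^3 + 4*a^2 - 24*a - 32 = (a + 2)*(a^3 + 4*a^2 - 4*a - 16) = (a + 2)^2*(a^2 + 2*a - 8) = (a + 2)^2*(a + 4)*(a - 2)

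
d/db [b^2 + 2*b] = 2*b + 2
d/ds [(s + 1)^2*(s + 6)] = (s + 1)*(3*s + 13)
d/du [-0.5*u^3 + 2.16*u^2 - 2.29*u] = -1.5*u^2 + 4.32*u - 2.29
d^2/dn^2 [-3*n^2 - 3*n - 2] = -6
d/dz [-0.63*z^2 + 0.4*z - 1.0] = 0.4 - 1.26*z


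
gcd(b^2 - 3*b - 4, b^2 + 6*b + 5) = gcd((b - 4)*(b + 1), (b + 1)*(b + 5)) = b + 1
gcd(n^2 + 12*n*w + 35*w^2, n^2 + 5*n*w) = n + 5*w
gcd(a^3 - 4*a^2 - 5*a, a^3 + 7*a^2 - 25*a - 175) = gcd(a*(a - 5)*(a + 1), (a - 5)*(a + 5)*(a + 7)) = a - 5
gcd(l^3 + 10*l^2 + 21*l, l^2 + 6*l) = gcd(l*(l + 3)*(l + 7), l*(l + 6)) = l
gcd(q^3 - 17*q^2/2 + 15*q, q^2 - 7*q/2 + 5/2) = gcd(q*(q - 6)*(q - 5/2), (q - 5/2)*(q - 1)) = q - 5/2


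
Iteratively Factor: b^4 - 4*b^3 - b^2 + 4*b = (b)*(b^3 - 4*b^2 - b + 4) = b*(b - 4)*(b^2 - 1) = b*(b - 4)*(b + 1)*(b - 1)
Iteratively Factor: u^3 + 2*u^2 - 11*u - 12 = (u + 1)*(u^2 + u - 12) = (u + 1)*(u + 4)*(u - 3)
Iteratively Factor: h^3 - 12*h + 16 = (h + 4)*(h^2 - 4*h + 4) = (h - 2)*(h + 4)*(h - 2)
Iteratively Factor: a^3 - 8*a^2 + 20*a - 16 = (a - 4)*(a^2 - 4*a + 4) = (a - 4)*(a - 2)*(a - 2)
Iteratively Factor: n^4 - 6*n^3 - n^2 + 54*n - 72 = (n - 3)*(n^3 - 3*n^2 - 10*n + 24) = (n - 4)*(n - 3)*(n^2 + n - 6) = (n - 4)*(n - 3)*(n - 2)*(n + 3)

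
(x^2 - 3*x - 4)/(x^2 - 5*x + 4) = (x + 1)/(x - 1)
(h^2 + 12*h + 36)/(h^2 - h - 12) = (h^2 + 12*h + 36)/(h^2 - h - 12)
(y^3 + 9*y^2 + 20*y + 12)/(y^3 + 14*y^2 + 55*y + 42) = (y + 2)/(y + 7)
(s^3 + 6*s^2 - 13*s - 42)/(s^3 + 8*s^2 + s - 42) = (s^2 - s - 6)/(s^2 + s - 6)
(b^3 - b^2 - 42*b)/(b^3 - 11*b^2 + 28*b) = (b + 6)/(b - 4)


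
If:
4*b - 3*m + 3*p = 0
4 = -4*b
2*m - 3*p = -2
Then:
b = -1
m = -2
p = -2/3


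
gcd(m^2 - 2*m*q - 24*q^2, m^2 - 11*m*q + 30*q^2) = -m + 6*q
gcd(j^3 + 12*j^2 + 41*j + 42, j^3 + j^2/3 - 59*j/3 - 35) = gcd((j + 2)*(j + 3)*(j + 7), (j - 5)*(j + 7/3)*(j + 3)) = j + 3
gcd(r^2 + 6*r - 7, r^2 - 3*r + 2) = r - 1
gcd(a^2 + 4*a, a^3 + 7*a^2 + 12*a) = a^2 + 4*a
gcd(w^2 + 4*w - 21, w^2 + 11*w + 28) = w + 7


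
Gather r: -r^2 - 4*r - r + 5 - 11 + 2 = -r^2 - 5*r - 4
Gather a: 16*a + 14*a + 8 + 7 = 30*a + 15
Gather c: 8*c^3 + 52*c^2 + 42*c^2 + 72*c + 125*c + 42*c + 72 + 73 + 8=8*c^3 + 94*c^2 + 239*c + 153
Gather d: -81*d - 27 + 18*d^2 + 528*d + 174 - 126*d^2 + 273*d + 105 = -108*d^2 + 720*d + 252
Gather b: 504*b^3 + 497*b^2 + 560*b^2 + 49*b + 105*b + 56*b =504*b^3 + 1057*b^2 + 210*b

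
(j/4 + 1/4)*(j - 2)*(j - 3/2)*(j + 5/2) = j^4/4 - 27*j^2/16 + 7*j/16 + 15/8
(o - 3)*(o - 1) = o^2 - 4*o + 3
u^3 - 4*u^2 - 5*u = u*(u - 5)*(u + 1)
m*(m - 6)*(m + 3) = m^3 - 3*m^2 - 18*m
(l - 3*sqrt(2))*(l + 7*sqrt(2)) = l^2 + 4*sqrt(2)*l - 42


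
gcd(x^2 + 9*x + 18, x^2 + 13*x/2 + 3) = x + 6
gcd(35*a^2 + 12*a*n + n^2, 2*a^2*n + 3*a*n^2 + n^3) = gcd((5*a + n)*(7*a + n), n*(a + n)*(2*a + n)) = 1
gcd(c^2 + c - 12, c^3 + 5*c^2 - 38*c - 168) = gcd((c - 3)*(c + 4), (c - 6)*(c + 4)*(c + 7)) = c + 4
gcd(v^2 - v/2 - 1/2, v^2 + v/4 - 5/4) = v - 1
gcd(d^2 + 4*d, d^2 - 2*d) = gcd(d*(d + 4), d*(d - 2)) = d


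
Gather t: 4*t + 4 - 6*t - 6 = -2*t - 2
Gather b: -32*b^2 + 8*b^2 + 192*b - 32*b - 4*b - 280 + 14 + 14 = -24*b^2 + 156*b - 252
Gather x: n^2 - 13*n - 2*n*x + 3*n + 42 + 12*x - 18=n^2 - 10*n + x*(12 - 2*n) + 24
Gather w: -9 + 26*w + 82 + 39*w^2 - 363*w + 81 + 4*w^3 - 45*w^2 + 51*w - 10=4*w^3 - 6*w^2 - 286*w + 144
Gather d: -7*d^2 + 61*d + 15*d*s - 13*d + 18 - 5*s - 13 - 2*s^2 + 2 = -7*d^2 + d*(15*s + 48) - 2*s^2 - 5*s + 7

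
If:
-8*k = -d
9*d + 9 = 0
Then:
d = -1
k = -1/8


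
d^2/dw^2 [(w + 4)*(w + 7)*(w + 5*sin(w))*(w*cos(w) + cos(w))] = -w^4*cos(w) - 8*w^3*sin(w) - 10*w^3*sin(2*w) - 12*w^3*cos(w) - 72*w^2*sin(w) - 120*w^2*sin(2*w) - 27*w^2*cos(w) + 30*w^2*cos(2*w) - 156*w*sin(w) - 375*w*sin(2*w) + 44*w*cos(w) + 240*w*cos(2*w) - 56*sin(w) - 220*sin(2*w) + 78*cos(w) + 390*cos(2*w)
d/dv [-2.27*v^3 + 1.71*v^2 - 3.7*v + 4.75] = -6.81*v^2 + 3.42*v - 3.7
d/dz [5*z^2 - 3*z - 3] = 10*z - 3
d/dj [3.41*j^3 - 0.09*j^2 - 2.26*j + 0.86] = 10.23*j^2 - 0.18*j - 2.26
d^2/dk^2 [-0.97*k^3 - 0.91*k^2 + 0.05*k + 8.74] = -5.82*k - 1.82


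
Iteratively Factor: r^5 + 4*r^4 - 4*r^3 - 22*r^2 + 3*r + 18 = (r + 3)*(r^4 + r^3 - 7*r^2 - r + 6) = (r - 2)*(r + 3)*(r^3 + 3*r^2 - r - 3) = (r - 2)*(r + 1)*(r + 3)*(r^2 + 2*r - 3) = (r - 2)*(r - 1)*(r + 1)*(r + 3)*(r + 3)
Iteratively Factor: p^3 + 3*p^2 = (p)*(p^2 + 3*p) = p^2*(p + 3)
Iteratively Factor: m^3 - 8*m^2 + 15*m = (m - 3)*(m^2 - 5*m) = m*(m - 3)*(m - 5)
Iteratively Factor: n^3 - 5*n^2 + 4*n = (n)*(n^2 - 5*n + 4) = n*(n - 4)*(n - 1)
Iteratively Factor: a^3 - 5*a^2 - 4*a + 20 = (a - 5)*(a^2 - 4) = (a - 5)*(a + 2)*(a - 2)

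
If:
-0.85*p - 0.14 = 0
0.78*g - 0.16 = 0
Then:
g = 0.21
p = -0.16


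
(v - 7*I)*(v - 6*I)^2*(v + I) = v^4 - 18*I*v^3 - 101*v^2 + 132*I*v - 252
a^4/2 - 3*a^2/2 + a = a*(a/2 + 1)*(a - 1)^2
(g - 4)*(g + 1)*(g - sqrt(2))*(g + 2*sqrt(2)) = g^4 - 3*g^3 + sqrt(2)*g^3 - 8*g^2 - 3*sqrt(2)*g^2 - 4*sqrt(2)*g + 12*g + 16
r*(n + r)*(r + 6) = n*r^2 + 6*n*r + r^3 + 6*r^2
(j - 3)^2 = j^2 - 6*j + 9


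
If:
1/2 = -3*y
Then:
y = -1/6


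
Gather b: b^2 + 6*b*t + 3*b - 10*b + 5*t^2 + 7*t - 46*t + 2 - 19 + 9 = b^2 + b*(6*t - 7) + 5*t^2 - 39*t - 8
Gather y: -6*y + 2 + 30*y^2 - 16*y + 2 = 30*y^2 - 22*y + 4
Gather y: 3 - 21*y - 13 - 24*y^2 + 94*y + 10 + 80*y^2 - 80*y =56*y^2 - 7*y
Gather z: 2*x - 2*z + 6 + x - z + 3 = 3*x - 3*z + 9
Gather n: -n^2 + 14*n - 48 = -n^2 + 14*n - 48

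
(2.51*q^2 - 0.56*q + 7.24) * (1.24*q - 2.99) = 3.1124*q^3 - 8.1993*q^2 + 10.652*q - 21.6476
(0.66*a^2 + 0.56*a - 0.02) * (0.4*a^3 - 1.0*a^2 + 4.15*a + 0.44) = 0.264*a^5 - 0.436*a^4 + 2.171*a^3 + 2.6344*a^2 + 0.1634*a - 0.0088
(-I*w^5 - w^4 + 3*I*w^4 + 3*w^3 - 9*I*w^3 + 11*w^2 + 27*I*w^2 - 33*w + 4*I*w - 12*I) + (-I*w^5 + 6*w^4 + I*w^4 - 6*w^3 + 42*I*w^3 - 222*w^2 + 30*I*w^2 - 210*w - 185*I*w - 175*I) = -2*I*w^5 + 5*w^4 + 4*I*w^4 - 3*w^3 + 33*I*w^3 - 211*w^2 + 57*I*w^2 - 243*w - 181*I*w - 187*I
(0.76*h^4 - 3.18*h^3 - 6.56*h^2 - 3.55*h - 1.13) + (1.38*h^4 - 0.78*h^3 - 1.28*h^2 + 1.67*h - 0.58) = 2.14*h^4 - 3.96*h^3 - 7.84*h^2 - 1.88*h - 1.71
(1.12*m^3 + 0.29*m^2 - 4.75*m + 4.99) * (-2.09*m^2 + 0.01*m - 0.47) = -2.3408*m^5 - 0.5949*m^4 + 9.404*m^3 - 10.6129*m^2 + 2.2824*m - 2.3453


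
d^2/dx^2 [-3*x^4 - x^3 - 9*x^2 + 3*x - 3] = -36*x^2 - 6*x - 18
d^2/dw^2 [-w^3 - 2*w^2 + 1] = -6*w - 4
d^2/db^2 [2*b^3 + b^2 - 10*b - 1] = 12*b + 2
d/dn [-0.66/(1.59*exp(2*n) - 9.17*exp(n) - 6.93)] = (2.0988*exp(n) - 6.0522)*exp(n)/(-1.59*exp(2*n) + 9.17*exp(n) + 6.93)^2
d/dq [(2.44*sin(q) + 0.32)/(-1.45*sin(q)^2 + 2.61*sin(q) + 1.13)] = (3.538*sin(q)^2 + 0.928*sin(q) + 1.922)*cos(q)/(2.1025*sin(q)^4 - 7.569*sin(q)^3 + 3.5351*sin(q)^2 + 5.8986*sin(q) + 1.2769)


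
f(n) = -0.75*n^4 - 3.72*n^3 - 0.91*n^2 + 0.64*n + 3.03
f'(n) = -3.0*n^3 - 11.16*n^2 - 1.82*n + 0.64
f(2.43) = -80.32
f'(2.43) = -112.73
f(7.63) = -4239.37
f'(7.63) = -1995.53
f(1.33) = -8.83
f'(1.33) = -28.58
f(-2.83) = 30.14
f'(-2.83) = -15.59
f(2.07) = -46.31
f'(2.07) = -77.56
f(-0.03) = 3.01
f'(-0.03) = 0.68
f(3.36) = -241.80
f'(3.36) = -245.27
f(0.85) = 0.24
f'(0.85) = -10.81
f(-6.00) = -202.05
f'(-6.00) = 257.80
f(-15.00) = -25625.07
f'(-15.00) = 7641.94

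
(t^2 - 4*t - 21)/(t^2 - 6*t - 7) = (t + 3)/(t + 1)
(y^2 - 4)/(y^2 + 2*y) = (y - 2)/y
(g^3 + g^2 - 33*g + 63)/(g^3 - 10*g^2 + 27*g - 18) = (g^2 + 4*g - 21)/(g^2 - 7*g + 6)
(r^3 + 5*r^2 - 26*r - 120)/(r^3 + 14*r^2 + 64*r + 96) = (r - 5)/(r + 4)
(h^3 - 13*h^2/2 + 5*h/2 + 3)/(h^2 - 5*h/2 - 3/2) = (h^2 - 7*h + 6)/(h - 3)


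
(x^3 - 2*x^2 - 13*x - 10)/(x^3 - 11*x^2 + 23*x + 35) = (x + 2)/(x - 7)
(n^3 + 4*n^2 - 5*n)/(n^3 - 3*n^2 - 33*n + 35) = n/(n - 7)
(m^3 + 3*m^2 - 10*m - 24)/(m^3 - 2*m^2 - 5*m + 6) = (m + 4)/(m - 1)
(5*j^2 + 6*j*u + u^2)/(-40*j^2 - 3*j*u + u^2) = (j + u)/(-8*j + u)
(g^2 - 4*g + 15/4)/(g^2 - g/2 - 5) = (g - 3/2)/(g + 2)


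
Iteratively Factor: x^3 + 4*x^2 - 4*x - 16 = (x + 4)*(x^2 - 4) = (x + 2)*(x + 4)*(x - 2)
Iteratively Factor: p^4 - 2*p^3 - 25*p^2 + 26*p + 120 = (p + 4)*(p^3 - 6*p^2 - p + 30) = (p + 2)*(p + 4)*(p^2 - 8*p + 15) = (p - 5)*(p + 2)*(p + 4)*(p - 3)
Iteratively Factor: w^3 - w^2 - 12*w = (w - 4)*(w^2 + 3*w) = (w - 4)*(w + 3)*(w)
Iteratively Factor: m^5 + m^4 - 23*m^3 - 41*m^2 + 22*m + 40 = (m - 5)*(m^4 + 6*m^3 + 7*m^2 - 6*m - 8) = (m - 5)*(m + 1)*(m^3 + 5*m^2 + 2*m - 8) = (m - 5)*(m + 1)*(m + 2)*(m^2 + 3*m - 4) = (m - 5)*(m + 1)*(m + 2)*(m + 4)*(m - 1)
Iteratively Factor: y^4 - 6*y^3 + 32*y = (y - 4)*(y^3 - 2*y^2 - 8*y) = (y - 4)*(y + 2)*(y^2 - 4*y) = (y - 4)^2*(y + 2)*(y)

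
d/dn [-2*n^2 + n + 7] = 1 - 4*n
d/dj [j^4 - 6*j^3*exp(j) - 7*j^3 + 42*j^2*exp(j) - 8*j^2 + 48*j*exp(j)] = -6*j^3*exp(j) + 4*j^3 + 24*j^2*exp(j) - 21*j^2 + 132*j*exp(j) - 16*j + 48*exp(j)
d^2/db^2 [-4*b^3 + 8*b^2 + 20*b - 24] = 16 - 24*b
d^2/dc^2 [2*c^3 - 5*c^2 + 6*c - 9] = 12*c - 10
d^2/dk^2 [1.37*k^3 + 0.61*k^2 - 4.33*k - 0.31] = 8.22*k + 1.22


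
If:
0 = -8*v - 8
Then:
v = -1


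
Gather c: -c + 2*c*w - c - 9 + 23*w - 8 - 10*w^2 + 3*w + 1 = c*(2*w - 2) - 10*w^2 + 26*w - 16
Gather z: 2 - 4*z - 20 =-4*z - 18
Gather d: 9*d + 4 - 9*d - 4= 0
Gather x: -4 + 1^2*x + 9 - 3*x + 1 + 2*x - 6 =0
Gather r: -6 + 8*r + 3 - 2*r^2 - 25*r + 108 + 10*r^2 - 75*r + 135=8*r^2 - 92*r + 240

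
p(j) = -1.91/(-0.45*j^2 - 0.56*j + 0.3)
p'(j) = -1.91*(0.9*j + 0.56)/(-0.45*j^2 - 0.56*j + 0.3)^2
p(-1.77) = 16.10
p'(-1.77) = 140.26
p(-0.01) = -6.25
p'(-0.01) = -11.27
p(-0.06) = -5.75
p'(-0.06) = -8.77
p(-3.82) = 0.46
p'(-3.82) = 0.32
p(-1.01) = -4.70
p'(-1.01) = 4.03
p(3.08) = 0.34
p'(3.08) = -0.20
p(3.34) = 0.29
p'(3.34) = -0.16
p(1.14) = 2.07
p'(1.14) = -3.55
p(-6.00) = 0.15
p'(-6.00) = 0.06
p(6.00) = 0.10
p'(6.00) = -0.03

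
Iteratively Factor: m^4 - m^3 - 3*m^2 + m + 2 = (m - 1)*(m^3 - 3*m - 2) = (m - 2)*(m - 1)*(m^2 + 2*m + 1) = (m - 2)*(m - 1)*(m + 1)*(m + 1)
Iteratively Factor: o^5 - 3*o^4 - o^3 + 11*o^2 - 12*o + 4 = (o + 2)*(o^4 - 5*o^3 + 9*o^2 - 7*o + 2) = (o - 2)*(o + 2)*(o^3 - 3*o^2 + 3*o - 1) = (o - 2)*(o - 1)*(o + 2)*(o^2 - 2*o + 1) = (o - 2)*(o - 1)^2*(o + 2)*(o - 1)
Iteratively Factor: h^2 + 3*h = (h)*(h + 3)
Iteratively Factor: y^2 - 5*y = (y - 5)*(y)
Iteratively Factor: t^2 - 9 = (t + 3)*(t - 3)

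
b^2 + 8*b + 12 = (b + 2)*(b + 6)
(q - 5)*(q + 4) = q^2 - q - 20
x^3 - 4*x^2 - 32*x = x*(x - 8)*(x + 4)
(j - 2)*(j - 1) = j^2 - 3*j + 2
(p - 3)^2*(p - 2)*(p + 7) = p^4 - p^3 - 35*p^2 + 129*p - 126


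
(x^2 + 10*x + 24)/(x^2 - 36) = (x + 4)/(x - 6)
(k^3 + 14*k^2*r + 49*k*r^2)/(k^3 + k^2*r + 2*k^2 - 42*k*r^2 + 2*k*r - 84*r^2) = k*(-k - 7*r)/(-k^2 + 6*k*r - 2*k + 12*r)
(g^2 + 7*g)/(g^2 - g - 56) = g/(g - 8)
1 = 1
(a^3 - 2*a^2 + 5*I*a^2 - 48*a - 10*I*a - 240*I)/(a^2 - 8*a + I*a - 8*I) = (a^2 + a*(6 + 5*I) + 30*I)/(a + I)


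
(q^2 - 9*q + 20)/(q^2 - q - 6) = (-q^2 + 9*q - 20)/(-q^2 + q + 6)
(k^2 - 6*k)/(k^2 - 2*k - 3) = k*(6 - k)/(-k^2 + 2*k + 3)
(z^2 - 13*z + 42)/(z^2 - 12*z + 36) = (z - 7)/(z - 6)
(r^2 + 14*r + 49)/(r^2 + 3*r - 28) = (r + 7)/(r - 4)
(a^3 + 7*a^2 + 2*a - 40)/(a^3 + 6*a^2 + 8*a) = (a^2 + 3*a - 10)/(a*(a + 2))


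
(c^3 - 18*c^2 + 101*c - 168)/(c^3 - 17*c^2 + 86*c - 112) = (c - 3)/(c - 2)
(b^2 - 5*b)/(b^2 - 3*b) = (b - 5)/(b - 3)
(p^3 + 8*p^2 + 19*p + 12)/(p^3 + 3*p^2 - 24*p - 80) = (p^2 + 4*p + 3)/(p^2 - p - 20)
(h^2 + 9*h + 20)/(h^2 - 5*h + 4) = (h^2 + 9*h + 20)/(h^2 - 5*h + 4)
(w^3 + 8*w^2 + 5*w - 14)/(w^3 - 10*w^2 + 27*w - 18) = (w^2 + 9*w + 14)/(w^2 - 9*w + 18)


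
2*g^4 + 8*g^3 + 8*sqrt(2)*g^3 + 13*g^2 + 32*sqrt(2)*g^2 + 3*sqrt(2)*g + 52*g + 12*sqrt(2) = (g + 4)*(g + 3*sqrt(2))*(sqrt(2)*g + 1)^2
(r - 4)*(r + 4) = r^2 - 16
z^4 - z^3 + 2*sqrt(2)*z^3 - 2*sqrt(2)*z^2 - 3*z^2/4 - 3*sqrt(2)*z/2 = z*(z - 3/2)*(z + 1/2)*(z + 2*sqrt(2))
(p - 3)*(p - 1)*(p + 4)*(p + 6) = p^4 + 6*p^3 - 13*p^2 - 66*p + 72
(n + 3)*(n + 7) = n^2 + 10*n + 21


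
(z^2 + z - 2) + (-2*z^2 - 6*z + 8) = -z^2 - 5*z + 6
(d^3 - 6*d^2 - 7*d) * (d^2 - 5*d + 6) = d^5 - 11*d^4 + 29*d^3 - d^2 - 42*d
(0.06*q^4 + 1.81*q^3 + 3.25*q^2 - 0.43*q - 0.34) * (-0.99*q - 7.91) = -0.0594*q^5 - 2.2665*q^4 - 17.5346*q^3 - 25.2818*q^2 + 3.7379*q + 2.6894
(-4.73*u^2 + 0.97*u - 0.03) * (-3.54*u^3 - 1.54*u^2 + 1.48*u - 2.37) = 16.7442*u^5 + 3.8504*u^4 - 8.388*u^3 + 12.6919*u^2 - 2.3433*u + 0.0711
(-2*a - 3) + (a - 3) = -a - 6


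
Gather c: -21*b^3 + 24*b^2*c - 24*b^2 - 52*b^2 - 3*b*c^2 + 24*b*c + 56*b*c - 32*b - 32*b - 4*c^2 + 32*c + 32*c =-21*b^3 - 76*b^2 - 64*b + c^2*(-3*b - 4) + c*(24*b^2 + 80*b + 64)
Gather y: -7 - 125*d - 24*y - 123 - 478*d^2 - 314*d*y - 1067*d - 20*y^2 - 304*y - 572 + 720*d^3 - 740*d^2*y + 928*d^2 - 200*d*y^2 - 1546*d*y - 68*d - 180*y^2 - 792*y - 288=720*d^3 + 450*d^2 - 1260*d + y^2*(-200*d - 200) + y*(-740*d^2 - 1860*d - 1120) - 990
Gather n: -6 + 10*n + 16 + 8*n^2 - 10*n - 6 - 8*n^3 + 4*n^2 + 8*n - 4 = -8*n^3 + 12*n^2 + 8*n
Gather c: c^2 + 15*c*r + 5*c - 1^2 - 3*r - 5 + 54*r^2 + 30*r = c^2 + c*(15*r + 5) + 54*r^2 + 27*r - 6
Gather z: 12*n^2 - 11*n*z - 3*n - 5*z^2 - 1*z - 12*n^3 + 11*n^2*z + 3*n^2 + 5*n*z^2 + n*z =-12*n^3 + 15*n^2 - 3*n + z^2*(5*n - 5) + z*(11*n^2 - 10*n - 1)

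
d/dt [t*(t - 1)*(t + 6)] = 3*t^2 + 10*t - 6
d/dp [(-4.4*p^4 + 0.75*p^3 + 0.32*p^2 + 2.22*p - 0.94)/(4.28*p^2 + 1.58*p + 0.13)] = (-37.664*p^5 - 17.646*p^4 + 0.0819999999999994*p^3 - 8.7035*p^2 + 8.1296*p + 1.7738)/(18.3184*p^4 + 13.5248*p^3 + 3.6092*p^2 + 0.4108*p + 0.0169)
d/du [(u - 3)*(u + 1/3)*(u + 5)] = 3*u^2 + 14*u/3 - 43/3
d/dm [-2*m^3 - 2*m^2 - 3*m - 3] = -6*m^2 - 4*m - 3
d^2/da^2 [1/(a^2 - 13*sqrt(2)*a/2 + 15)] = 4*(-4*a^2 + 26*sqrt(2)*a + (4*a - 13*sqrt(2))^2 - 60)/(2*a^2 - 13*sqrt(2)*a + 30)^3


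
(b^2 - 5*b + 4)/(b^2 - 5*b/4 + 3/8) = 8*(b^2 - 5*b + 4)/(8*b^2 - 10*b + 3)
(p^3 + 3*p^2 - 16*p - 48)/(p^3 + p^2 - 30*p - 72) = (p - 4)/(p - 6)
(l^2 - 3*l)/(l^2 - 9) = l/(l + 3)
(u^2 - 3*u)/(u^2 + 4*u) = (u - 3)/(u + 4)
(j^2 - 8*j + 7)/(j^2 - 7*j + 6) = (j - 7)/(j - 6)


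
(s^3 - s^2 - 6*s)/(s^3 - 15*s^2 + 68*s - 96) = s*(s + 2)/(s^2 - 12*s + 32)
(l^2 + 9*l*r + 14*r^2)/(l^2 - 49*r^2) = (-l - 2*r)/(-l + 7*r)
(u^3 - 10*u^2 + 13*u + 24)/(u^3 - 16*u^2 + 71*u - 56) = (u^2 - 2*u - 3)/(u^2 - 8*u + 7)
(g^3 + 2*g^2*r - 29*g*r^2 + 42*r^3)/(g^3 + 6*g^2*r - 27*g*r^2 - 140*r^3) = (-g^2 + 5*g*r - 6*r^2)/(-g^2 + g*r + 20*r^2)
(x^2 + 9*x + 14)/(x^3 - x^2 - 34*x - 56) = (x + 7)/(x^2 - 3*x - 28)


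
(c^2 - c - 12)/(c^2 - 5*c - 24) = (c - 4)/(c - 8)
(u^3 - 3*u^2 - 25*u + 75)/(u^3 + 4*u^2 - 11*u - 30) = (u - 5)/(u + 2)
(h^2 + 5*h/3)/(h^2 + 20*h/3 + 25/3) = h/(h + 5)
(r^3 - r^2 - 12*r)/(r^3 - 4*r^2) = (r + 3)/r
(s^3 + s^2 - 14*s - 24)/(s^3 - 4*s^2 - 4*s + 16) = (s + 3)/(s - 2)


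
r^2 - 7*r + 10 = (r - 5)*(r - 2)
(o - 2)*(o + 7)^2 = o^3 + 12*o^2 + 21*o - 98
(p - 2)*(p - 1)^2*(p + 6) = p^4 + 2*p^3 - 19*p^2 + 28*p - 12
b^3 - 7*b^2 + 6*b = b*(b - 6)*(b - 1)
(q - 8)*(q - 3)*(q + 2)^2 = q^4 - 7*q^3 - 16*q^2 + 52*q + 96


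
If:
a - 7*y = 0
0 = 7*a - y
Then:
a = 0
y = 0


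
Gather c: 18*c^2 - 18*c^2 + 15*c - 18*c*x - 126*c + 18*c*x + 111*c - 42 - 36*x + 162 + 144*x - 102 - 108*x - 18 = 0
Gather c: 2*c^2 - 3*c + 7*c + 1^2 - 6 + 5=2*c^2 + 4*c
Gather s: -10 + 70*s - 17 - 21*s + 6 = 49*s - 21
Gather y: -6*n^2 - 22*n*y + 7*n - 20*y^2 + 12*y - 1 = -6*n^2 + 7*n - 20*y^2 + y*(12 - 22*n) - 1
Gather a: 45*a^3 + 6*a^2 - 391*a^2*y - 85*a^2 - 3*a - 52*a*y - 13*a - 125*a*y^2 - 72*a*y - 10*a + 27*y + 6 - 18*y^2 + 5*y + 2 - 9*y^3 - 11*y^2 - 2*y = 45*a^3 + a^2*(-391*y - 79) + a*(-125*y^2 - 124*y - 26) - 9*y^3 - 29*y^2 + 30*y + 8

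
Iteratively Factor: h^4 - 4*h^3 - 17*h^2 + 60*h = (h + 4)*(h^3 - 8*h^2 + 15*h) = (h - 5)*(h + 4)*(h^2 - 3*h) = (h - 5)*(h - 3)*(h + 4)*(h)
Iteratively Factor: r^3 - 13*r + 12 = (r - 3)*(r^2 + 3*r - 4) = (r - 3)*(r - 1)*(r + 4)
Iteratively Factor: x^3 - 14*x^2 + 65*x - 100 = (x - 5)*(x^2 - 9*x + 20) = (x - 5)^2*(x - 4)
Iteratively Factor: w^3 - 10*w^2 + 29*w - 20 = (w - 4)*(w^2 - 6*w + 5) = (w - 4)*(w - 1)*(w - 5)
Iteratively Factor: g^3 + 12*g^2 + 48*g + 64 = (g + 4)*(g^2 + 8*g + 16) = (g + 4)^2*(g + 4)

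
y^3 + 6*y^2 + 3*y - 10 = (y - 1)*(y + 2)*(y + 5)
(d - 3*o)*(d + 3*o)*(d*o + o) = d^3*o + d^2*o - 9*d*o^3 - 9*o^3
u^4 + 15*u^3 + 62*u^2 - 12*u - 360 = (u - 2)*(u + 5)*(u + 6)^2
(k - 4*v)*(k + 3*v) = k^2 - k*v - 12*v^2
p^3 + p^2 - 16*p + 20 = (p - 2)^2*(p + 5)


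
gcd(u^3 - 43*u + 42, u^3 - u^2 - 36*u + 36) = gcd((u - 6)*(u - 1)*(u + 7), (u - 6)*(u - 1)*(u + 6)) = u^2 - 7*u + 6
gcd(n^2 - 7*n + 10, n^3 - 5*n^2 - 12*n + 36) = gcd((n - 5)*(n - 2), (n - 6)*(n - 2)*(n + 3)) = n - 2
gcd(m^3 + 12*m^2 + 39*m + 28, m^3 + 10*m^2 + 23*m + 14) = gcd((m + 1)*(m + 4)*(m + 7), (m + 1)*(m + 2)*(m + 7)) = m^2 + 8*m + 7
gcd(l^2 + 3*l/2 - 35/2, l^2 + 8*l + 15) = l + 5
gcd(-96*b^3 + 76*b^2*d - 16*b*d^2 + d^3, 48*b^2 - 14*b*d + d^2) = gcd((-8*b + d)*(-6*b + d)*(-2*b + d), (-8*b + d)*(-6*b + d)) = 48*b^2 - 14*b*d + d^2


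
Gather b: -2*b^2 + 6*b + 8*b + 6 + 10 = -2*b^2 + 14*b + 16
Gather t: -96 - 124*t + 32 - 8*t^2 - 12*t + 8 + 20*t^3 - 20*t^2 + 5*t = 20*t^3 - 28*t^2 - 131*t - 56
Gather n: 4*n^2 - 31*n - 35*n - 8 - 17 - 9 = 4*n^2 - 66*n - 34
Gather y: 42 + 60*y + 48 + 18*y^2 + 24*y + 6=18*y^2 + 84*y + 96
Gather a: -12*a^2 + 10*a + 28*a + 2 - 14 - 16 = -12*a^2 + 38*a - 28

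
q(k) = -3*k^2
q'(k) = -6*k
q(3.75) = -42.19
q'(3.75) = -22.50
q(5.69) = -97.13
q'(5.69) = -34.14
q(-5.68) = -96.79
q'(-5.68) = 34.08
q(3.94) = -46.57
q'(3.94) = -23.64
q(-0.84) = -2.12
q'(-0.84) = 5.04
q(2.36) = -16.71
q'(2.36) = -14.16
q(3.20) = -30.72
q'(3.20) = -19.20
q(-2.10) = -13.23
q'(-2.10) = 12.60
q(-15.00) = -675.00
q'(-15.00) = 90.00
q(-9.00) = -243.00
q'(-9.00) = 54.00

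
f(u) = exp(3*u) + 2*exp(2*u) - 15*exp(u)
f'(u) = 3*exp(3*u) + 4*exp(2*u) - 15*exp(u)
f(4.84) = 2052905.61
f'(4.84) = 6130521.92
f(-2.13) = -1.75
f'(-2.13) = -1.72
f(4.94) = 2767487.72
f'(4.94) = 8267584.83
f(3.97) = 153566.63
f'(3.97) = 456674.71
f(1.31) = 22.79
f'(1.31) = 152.07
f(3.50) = 38012.04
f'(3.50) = 112836.31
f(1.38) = 34.78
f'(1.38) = 191.98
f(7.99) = 25723626296.56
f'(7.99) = 77153547121.10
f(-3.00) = -0.74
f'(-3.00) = -0.74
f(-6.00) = -0.04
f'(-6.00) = -0.04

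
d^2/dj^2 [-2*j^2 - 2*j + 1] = -4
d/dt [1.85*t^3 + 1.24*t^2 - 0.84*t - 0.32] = 5.55*t^2 + 2.48*t - 0.84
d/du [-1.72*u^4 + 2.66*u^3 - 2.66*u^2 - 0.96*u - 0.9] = -6.88*u^3 + 7.98*u^2 - 5.32*u - 0.96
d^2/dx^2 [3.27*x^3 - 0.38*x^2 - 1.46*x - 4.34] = 19.62*x - 0.76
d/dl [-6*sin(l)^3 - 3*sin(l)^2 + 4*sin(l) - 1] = 2*(-9*sin(l)^2 - 3*sin(l) + 2)*cos(l)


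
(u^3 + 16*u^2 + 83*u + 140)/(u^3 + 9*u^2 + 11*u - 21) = (u^2 + 9*u + 20)/(u^2 + 2*u - 3)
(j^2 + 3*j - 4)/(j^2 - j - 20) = (j - 1)/(j - 5)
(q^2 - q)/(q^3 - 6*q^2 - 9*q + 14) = q/(q^2 - 5*q - 14)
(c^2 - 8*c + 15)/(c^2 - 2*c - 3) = (c - 5)/(c + 1)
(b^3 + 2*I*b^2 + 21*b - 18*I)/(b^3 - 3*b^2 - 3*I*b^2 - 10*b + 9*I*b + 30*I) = (b^2 + 5*I*b + 6)/(b^2 - 3*b - 10)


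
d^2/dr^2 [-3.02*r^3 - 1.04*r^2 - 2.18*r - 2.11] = -18.12*r - 2.08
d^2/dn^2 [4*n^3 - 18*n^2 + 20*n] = 24*n - 36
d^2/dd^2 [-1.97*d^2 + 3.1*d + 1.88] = -3.94000000000000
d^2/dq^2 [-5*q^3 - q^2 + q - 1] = -30*q - 2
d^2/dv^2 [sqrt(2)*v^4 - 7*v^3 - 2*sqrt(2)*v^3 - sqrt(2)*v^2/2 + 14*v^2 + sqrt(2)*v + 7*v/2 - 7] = 12*sqrt(2)*v^2 - 42*v - 12*sqrt(2)*v - sqrt(2) + 28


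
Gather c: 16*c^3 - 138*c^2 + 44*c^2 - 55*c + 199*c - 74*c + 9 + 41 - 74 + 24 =16*c^3 - 94*c^2 + 70*c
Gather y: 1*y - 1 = y - 1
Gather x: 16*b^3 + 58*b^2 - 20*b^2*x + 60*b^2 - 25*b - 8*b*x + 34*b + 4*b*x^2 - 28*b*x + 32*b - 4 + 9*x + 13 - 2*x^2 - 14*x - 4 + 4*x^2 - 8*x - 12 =16*b^3 + 118*b^2 + 41*b + x^2*(4*b + 2) + x*(-20*b^2 - 36*b - 13) - 7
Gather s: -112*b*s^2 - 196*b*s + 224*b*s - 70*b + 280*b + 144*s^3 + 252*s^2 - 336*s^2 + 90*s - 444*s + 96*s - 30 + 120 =210*b + 144*s^3 + s^2*(-112*b - 84) + s*(28*b - 258) + 90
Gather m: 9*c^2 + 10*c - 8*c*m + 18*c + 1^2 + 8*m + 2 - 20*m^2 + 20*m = 9*c^2 + 28*c - 20*m^2 + m*(28 - 8*c) + 3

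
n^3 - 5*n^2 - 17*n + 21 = (n - 7)*(n - 1)*(n + 3)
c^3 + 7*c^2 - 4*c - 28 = (c - 2)*(c + 2)*(c + 7)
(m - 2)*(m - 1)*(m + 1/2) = m^3 - 5*m^2/2 + m/2 + 1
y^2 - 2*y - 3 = (y - 3)*(y + 1)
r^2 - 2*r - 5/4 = (r - 5/2)*(r + 1/2)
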